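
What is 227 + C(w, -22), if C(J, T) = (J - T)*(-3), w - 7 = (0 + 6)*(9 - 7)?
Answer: 104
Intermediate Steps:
w = 19 (w = 7 + (0 + 6)*(9 - 7) = 7 + 6*2 = 7 + 12 = 19)
C(J, T) = -3*J + 3*T
227 + C(w, -22) = 227 + (-3*19 + 3*(-22)) = 227 + (-57 - 66) = 227 - 123 = 104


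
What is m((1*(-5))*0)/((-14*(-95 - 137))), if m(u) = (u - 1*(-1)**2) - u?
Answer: -1/3248 ≈ -0.00030788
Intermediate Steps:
m(u) = -1 (m(u) = (u - 1*1) - u = (u - 1) - u = (-1 + u) - u = -1)
m((1*(-5))*0)/((-14*(-95 - 137))) = -1/((-14*(-95 - 137))) = -1/((-14*(-232))) = -1/3248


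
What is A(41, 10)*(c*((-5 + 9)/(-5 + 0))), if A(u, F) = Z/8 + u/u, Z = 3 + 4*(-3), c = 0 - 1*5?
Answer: -1/2 ≈ -0.50000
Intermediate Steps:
c = -5 (c = 0 - 5 = -5)
Z = -9 (Z = 3 - 12 = -9)
A(u, F) = -1/8 (A(u, F) = -9/8 + u/u = -9*1/8 + 1 = -9/8 + 1 = -1/8)
A(41, 10)*(c*((-5 + 9)/(-5 + 0))) = -(-5)*(-5 + 9)/(-5 + 0)/8 = -(-5)*4/(-5)/8 = -(-5)*4*(-1/5)/8 = -(-5)*(-4)/(8*5) = -1/8*4 = -1/2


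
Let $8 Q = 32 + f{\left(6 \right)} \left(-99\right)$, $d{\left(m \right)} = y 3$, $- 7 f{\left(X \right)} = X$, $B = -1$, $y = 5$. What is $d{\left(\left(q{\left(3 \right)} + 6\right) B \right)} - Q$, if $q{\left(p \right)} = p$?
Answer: $\frac{11}{28} \approx 0.39286$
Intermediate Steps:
$f{\left(X \right)} = - \frac{X}{7}$
$d{\left(m \right)} = 15$ ($d{\left(m \right)} = 5 \cdot 3 = 15$)
$Q = \frac{409}{28}$ ($Q = \frac{32 + \left(- \frac{1}{7}\right) 6 \left(-99\right)}{8} = \frac{32 - - \frac{594}{7}}{8} = \frac{32 + \frac{594}{7}}{8} = \frac{1}{8} \cdot \frac{818}{7} = \frac{409}{28} \approx 14.607$)
$d{\left(\left(q{\left(3 \right)} + 6\right) B \right)} - Q = 15 - \frac{409}{28} = \frac{11}{28}$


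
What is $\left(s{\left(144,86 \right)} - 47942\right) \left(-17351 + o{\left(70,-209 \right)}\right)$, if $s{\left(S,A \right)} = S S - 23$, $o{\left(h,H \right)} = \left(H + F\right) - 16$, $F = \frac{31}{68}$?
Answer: $\frac{32542385373}{68} \approx 4.7856 \cdot 10^{8}$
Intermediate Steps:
$F = \frac{31}{68}$ ($F = 31 \cdot \frac{1}{68} = \frac{31}{68} \approx 0.45588$)
$o{\left(h,H \right)} = - \frac{1057}{68} + H$ ($o{\left(h,H \right)} = \left(H + \frac{31}{68}\right) - 16 = \left(\frac{31}{68} + H\right) - 16 = - \frac{1057}{68} + H$)
$s{\left(S,A \right)} = -23 + S^{2}$ ($s{\left(S,A \right)} = S^{2} - 23 = -23 + S^{2}$)
$\left(s{\left(144,86 \right)} - 47942\right) \left(-17351 + o{\left(70,-209 \right)}\right) = \left(\left(-23 + 144^{2}\right) - 47942\right) \left(-17351 - \frac{15269}{68}\right) = \left(\left(-23 + 20736\right) - 47942\right) \left(-17351 - \frac{15269}{68}\right) = \left(20713 - 47942\right) \left(- \frac{1195137}{68}\right) = \left(-27229\right) \left(- \frac{1195137}{68}\right) = \frac{32542385373}{68}$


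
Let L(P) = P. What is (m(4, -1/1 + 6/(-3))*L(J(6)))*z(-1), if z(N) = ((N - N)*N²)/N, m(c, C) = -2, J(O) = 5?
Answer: 0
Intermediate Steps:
z(N) = 0 (z(N) = (0*N²)/N = 0/N = 0)
(m(4, -1/1 + 6/(-3))*L(J(6)))*z(-1) = -2*5*0 = -10*0 = 0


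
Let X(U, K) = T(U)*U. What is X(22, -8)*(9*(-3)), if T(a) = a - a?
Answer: 0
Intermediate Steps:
T(a) = 0
X(U, K) = 0 (X(U, K) = 0*U = 0)
X(22, -8)*(9*(-3)) = 0*(9*(-3)) = 0*(-27) = 0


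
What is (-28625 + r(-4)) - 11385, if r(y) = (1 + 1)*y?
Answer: -40018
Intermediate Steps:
r(y) = 2*y
(-28625 + r(-4)) - 11385 = (-28625 + 2*(-4)) - 11385 = (-28625 - 8) - 11385 = -28633 - 11385 = -40018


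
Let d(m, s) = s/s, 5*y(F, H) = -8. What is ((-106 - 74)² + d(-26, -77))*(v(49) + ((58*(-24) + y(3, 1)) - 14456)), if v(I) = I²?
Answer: -2178740443/5 ≈ -4.3575e+8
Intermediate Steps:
y(F, H) = -8/5 (y(F, H) = (⅕)*(-8) = -8/5)
d(m, s) = 1
((-106 - 74)² + d(-26, -77))*(v(49) + ((58*(-24) + y(3, 1)) - 14456)) = ((-106 - 74)² + 1)*(49² + ((58*(-24) - 8/5) - 14456)) = ((-180)² + 1)*(2401 + ((-1392 - 8/5) - 14456)) = (32400 + 1)*(2401 + (-6968/5 - 14456)) = 32401*(2401 - 79248/5) = 32401*(-67243/5) = -2178740443/5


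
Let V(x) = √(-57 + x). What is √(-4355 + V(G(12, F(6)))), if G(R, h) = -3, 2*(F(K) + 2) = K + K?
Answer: √(-4355 + 2*I*√15) ≈ 0.0587 + 65.992*I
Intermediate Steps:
F(K) = -2 + K (F(K) = -2 + (K + K)/2 = -2 + (2*K)/2 = -2 + K)
√(-4355 + V(G(12, F(6)))) = √(-4355 + √(-57 - 3)) = √(-4355 + √(-60)) = √(-4355 + 2*I*√15)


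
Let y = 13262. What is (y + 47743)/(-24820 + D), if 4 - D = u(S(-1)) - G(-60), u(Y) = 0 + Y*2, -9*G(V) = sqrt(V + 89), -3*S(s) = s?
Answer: -17518457250/7126460353 + 78435*sqrt(29)/7126460353 ≈ -2.4582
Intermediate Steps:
S(s) = -s/3
G(V) = -sqrt(89 + V)/9 (G(V) = -sqrt(V + 89)/9 = -sqrt(89 + V)/9)
u(Y) = 2*Y (u(Y) = 0 + 2*Y = 2*Y)
D = 10/3 - sqrt(29)/9 (D = 4 - (2*(-1/3*(-1)) - (-1)*sqrt(89 - 60)/9) = 4 - (2*(1/3) - (-1)*sqrt(29)/9) = 4 - (2/3 + sqrt(29)/9) = 4 + (-2/3 - sqrt(29)/9) = 10/3 - sqrt(29)/9 ≈ 2.7350)
(y + 47743)/(-24820 + D) = (13262 + 47743)/(-24820 + (10/3 - sqrt(29)/9)) = 61005/(-74450/3 - sqrt(29)/9)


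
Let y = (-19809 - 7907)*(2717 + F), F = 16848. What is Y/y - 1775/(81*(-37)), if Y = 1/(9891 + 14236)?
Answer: 23222666562501503/39210327711451260 ≈ 0.59226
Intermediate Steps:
Y = 1/24127 ≈ 4.1447e-5
y = -542263540 (y = (-19809 - 7907)*(2717 + 16848) = -27716*19565 = -542263540)
Y/y - 1775/(81*(-37)) = (1/24127)/(-542263540) - 1775/(81*(-37)) = (1/24127)*(-1/542263540) - 1775/(-2997) = -1/13083192429580 - 1775*(-1/2997) = -1/13083192429580 + 1775/2997 = 23222666562501503/39210327711451260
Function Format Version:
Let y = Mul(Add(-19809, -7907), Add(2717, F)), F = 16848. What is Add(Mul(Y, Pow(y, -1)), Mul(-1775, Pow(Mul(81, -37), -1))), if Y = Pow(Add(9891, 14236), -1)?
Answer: Rational(23222666562501503, 39210327711451260) ≈ 0.59226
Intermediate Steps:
Y = Rational(1, 24127) (Y = Pow(24127, -1) = Rational(1, 24127) ≈ 4.1447e-5)
y = -542263540 (y = Mul(Add(-19809, -7907), Add(2717, 16848)) = Mul(-27716, 19565) = -542263540)
Add(Mul(Y, Pow(y, -1)), Mul(-1775, Pow(Mul(81, -37), -1))) = Add(Mul(Rational(1, 24127), Pow(-542263540, -1)), Mul(-1775, Pow(Mul(81, -37), -1))) = Add(Mul(Rational(1, 24127), Rational(-1, 542263540)), Mul(-1775, Pow(-2997, -1))) = Add(Rational(-1, 13083192429580), Mul(-1775, Rational(-1, 2997))) = Add(Rational(-1, 13083192429580), Rational(1775, 2997)) = Rational(23222666562501503, 39210327711451260)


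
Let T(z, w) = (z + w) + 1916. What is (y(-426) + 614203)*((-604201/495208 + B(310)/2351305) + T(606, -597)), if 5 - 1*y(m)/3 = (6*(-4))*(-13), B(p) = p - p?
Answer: 292128049132559/247604 ≈ 1.1798e+9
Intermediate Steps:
B(p) = 0
y(m) = -921 (y(m) = 15 - 3*6*(-4)*(-13) = 15 - (-72)*(-13) = 15 - 3*312 = 15 - 936 = -921)
T(z, w) = 1916 + w + z (T(z, w) = (w + z) + 1916 = 1916 + w + z)
(y(-426) + 614203)*((-604201/495208 + B(310)/2351305) + T(606, -597)) = (-921 + 614203)*((-604201/495208 + 0/2351305) + (1916 - 597 + 606)) = 613282*((-604201*1/495208 + 0*(1/2351305)) + 1925) = 613282*((-604201/495208 + 0) + 1925) = 613282*(-604201/495208 + 1925) = 613282*(952671199/495208) = 292128049132559/247604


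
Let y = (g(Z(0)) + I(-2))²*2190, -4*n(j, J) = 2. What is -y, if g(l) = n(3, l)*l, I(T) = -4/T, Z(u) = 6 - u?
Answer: -2190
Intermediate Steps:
n(j, J) = -½ (n(j, J) = -¼*2 = -½)
g(l) = -l/2
y = 2190 (y = (-(6 - 1*0)/2 - 4/(-2))²*2190 = (-(6 + 0)/2 - 4*(-½))²*2190 = (-½*6 + 2)²*2190 = (-3 + 2)²*2190 = (-1)²*2190 = 1*2190 = 2190)
-y = -1*2190 = -2190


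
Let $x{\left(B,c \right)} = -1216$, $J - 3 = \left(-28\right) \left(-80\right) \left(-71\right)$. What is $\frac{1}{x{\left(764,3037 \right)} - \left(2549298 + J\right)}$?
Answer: $- \frac{1}{2391477} \approx -4.1815 \cdot 10^{-7}$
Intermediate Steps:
$J = -159037$ ($J = 3 + \left(-28\right) \left(-80\right) \left(-71\right) = 3 + 2240 \left(-71\right) = 3 - 159040 = -159037$)
$\frac{1}{x{\left(764,3037 \right)} - \left(2549298 + J\right)} = \frac{1}{-1216 - 2390261} = \frac{1}{-2391477} = - \frac{1}{2391477}$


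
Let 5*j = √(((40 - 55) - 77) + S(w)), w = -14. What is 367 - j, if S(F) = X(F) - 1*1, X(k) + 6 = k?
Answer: 367 - I*√113/5 ≈ 367.0 - 2.126*I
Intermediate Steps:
X(k) = -6 + k
S(F) = -7 + F (S(F) = (-6 + F) - 1*1 = (-6 + F) - 1 = -7 + F)
j = I*√113/5 (j = √(((40 - 55) - 77) + (-7 - 14))/5 = √((-15 - 77) - 21)/5 = √(-92 - 21)/5 = √(-113)/5 = (I*√113)/5 = I*√113/5 ≈ 2.126*I)
367 - j = 367 - I*√113/5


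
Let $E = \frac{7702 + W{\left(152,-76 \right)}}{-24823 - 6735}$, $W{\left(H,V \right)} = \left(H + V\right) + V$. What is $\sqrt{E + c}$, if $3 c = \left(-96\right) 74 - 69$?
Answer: $\frac{4 i \sqrt{37210274485}}{15779} \approx 48.9 i$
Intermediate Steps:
$c = -2391$ ($c = \frac{\left(-96\right) 74 - 69}{3} = \frac{-7104 - 69}{3} = \frac{1}{3} \left(-7173\right) = -2391$)
$W{\left(H,V \right)} = H + 2 V$
$E = - \frac{3851}{15779}$ ($E = \frac{7702 + \left(152 + 2 \left(-76\right)\right)}{-24823 - 6735} = \frac{7702 + \left(152 - 152\right)}{-31558} = \left(7702 + 0\right) \left(- \frac{1}{31558}\right) = 7702 \left(- \frac{1}{31558}\right) = - \frac{3851}{15779} \approx -0.24406$)
$\sqrt{E + c} = \sqrt{- \frac{3851}{15779} - 2391} = \sqrt{- \frac{37731440}{15779}} = \frac{4 i \sqrt{37210274485}}{15779}$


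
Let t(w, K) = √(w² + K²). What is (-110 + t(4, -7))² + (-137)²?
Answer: 30934 - 220*√65 ≈ 29160.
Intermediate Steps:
t(w, K) = √(K² + w²)
(-110 + t(4, -7))² + (-137)² = (-110 + √((-7)² + 4²))² + (-137)² = (-110 + √(49 + 16))² + 18769 = (-110 + √65)² + 18769 = 18769 + (-110 + √65)²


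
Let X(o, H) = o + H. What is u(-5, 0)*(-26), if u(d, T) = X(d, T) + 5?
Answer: 0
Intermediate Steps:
X(o, H) = H + o
u(d, T) = 5 + T + d (u(d, T) = (T + d) + 5 = 5 + T + d)
u(-5, 0)*(-26) = (5 + 0 - 5)*(-26) = 0*(-26) = 0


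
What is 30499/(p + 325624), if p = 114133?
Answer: 30499/439757 ≈ 0.069354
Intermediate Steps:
30499/(p + 325624) = 30499/(114133 + 325624) = 30499/439757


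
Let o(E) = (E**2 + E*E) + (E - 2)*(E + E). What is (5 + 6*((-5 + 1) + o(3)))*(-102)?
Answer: -12750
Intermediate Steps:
o(E) = 2*E**2 + 2*E*(-2 + E) (o(E) = (E**2 + E**2) + (-2 + E)*(2*E) = 2*E**2 + 2*E*(-2 + E))
(5 + 6*((-5 + 1) + o(3)))*(-102) = (5 + 6*((-5 + 1) + 4*3*(-1 + 3)))*(-102) = (5 + 6*(-4 + 4*3*2))*(-102) = (5 + 6*(-4 + 24))*(-102) = (5 + 6*20)*(-102) = (5 + 120)*(-102) = 125*(-102) = -12750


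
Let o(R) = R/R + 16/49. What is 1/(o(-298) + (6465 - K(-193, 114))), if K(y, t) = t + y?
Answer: 49/320721 ≈ 0.00015278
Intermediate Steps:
o(R) = 65/49 (o(R) = 1 + 16*(1/49) = 1 + 16/49 = 65/49)
1/(o(-298) + (6465 - K(-193, 114))) = 1/(65/49 + (6465 - (114 - 193))) = 1/(65/49 + (6465 - 1*(-79))) = 1/(65/49 + (6465 + 79)) = 1/(65/49 + 6544) = 1/(320721/49) = 49/320721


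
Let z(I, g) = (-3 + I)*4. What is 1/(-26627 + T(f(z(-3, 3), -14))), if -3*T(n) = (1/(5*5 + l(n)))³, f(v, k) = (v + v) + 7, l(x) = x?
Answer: -12288/327192575 ≈ -3.7556e-5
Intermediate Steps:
z(I, g) = -12 + 4*I
f(v, k) = 7 + 2*v (f(v, k) = 2*v + 7 = 7 + 2*v)
T(n) = -1/(3*(25 + n)³) (T(n) = -1/(3*(5*5 + n)³) = -1/(3*(25 + n)³))
1/(-26627 + T(f(z(-3, 3), -14))) = 1/(-26627 - 1/(3*(25 + (7 + 2*(-12 + 4*(-3))))³)) = 1/(-26627 - 1/(3*(25 + (7 + 2*(-12 - 12)))³)) = 1/(-26627 - 1/(3*(25 + (7 + 2*(-24)))³)) = 1/(-26627 - 1/(3*(25 + (7 - 48))³)) = 1/(-26627 - 1/(3*(25 - 41)³)) = 1/(-26627 - ⅓/(-16)³) = 1/(-26627 - ⅓*(-1/4096)) = 1/(-26627 + 1/12288) = 1/(-327192575/12288) = -12288/327192575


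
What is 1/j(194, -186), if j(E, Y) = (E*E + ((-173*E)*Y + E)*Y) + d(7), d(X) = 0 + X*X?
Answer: -1/1161109351 ≈ -8.6125e-10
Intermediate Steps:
d(X) = X² (d(X) = 0 + X² = X²)
j(E, Y) = 49 + E² + Y*(E - 173*E*Y) (j(E, Y) = (E*E + ((-173*E)*Y + E)*Y) + 7² = (E² + (-173*E*Y + E)*Y) + 49 = (E² + (E - 173*E*Y)*Y) + 49 = (E² + Y*(E - 173*E*Y)) + 49 = 49 + E² + Y*(E - 173*E*Y))
1/j(194, -186) = 1/(49 + 194² + 194*(-186) - 173*194*(-186)²) = 1/(49 + 37636 - 36084 - 173*194*34596) = 1/(49 + 37636 - 36084 - 1161110952) = 1/(-1161109351) = -1/1161109351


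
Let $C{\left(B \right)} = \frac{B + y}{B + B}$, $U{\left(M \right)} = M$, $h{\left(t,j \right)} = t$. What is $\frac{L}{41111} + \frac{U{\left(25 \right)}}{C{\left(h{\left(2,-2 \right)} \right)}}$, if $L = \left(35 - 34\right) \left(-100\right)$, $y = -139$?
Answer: $- \frac{4124800}{5632207} \approx -0.73236$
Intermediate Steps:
$C{\left(B \right)} = \frac{-139 + B}{2 B}$ ($C{\left(B \right)} = \frac{B - 139}{B + B} = \frac{-139 + B}{2 B}$)
$L = -100$ ($L = 1 \left(-100\right) = -100$)
$\frac{L}{41111} + \frac{U{\left(25 \right)}}{C{\left(h{\left(2,-2 \right)} \right)}} = - \frac{100}{41111} + \frac{25}{\frac{1}{2} \cdot \frac{1}{2} \left(-139 + 2\right)} = \left(-100\right) \frac{1}{41111} + \frac{25}{\frac{1}{2} \cdot \frac{1}{2} \left(-137\right)} = - \frac{100}{41111} + \frac{25}{- \frac{137}{4}} = - \frac{100}{41111} + 25 \left(- \frac{4}{137}\right) = - \frac{100}{41111} - \frac{100}{137} = - \frac{4124800}{5632207}$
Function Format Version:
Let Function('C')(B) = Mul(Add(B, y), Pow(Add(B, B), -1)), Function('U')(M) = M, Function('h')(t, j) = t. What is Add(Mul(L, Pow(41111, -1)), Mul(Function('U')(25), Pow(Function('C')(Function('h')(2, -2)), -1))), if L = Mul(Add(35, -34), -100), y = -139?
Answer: Rational(-4124800, 5632207) ≈ -0.73236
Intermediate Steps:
Function('C')(B) = Mul(Rational(1, 2), Pow(B, -1), Add(-139, B)) (Function('C')(B) = Mul(Add(B, -139), Pow(Add(B, B), -1)) = Mul(Add(-139, B), Pow(Mul(2, B), -1)) = Mul(Add(-139, B), Mul(Rational(1, 2), Pow(B, -1))) = Mul(Rational(1, 2), Pow(B, -1), Add(-139, B)))
L = -100 (L = Mul(1, -100) = -100)
Add(Mul(L, Pow(41111, -1)), Mul(Function('U')(25), Pow(Function('C')(Function('h')(2, -2)), -1))) = Add(Mul(-100, Pow(41111, -1)), Mul(25, Pow(Mul(Rational(1, 2), Pow(2, -1), Add(-139, 2)), -1))) = Add(Mul(-100, Rational(1, 41111)), Mul(25, Pow(Mul(Rational(1, 2), Rational(1, 2), -137), -1))) = Add(Rational(-100, 41111), Mul(25, Pow(Rational(-137, 4), -1))) = Add(Rational(-100, 41111), Mul(25, Rational(-4, 137))) = Add(Rational(-100, 41111), Rational(-100, 137)) = Rational(-4124800, 5632207)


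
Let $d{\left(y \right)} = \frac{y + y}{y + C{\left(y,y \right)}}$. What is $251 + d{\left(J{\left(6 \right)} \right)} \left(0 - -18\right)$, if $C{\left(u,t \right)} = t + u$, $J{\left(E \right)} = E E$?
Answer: $263$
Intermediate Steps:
$J{\left(E \right)} = E^{2}$
$d{\left(y \right)} = \frac{2}{3}$ ($d{\left(y \right)} = \frac{y + y}{y + \left(y + y\right)} = \frac{2 y}{y + 2 y} = \frac{2 y}{3 y} = 2 y \frac{1}{3 y} = \frac{2}{3}$)
$251 + d{\left(J{\left(6 \right)} \right)} \left(0 - -18\right) = 251 + \frac{2 \left(0 - -18\right)}{3} = 251 + \frac{2 \left(0 + 18\right)}{3} = 251 + \frac{2}{3} \cdot 18 = 251 + 12 = 263$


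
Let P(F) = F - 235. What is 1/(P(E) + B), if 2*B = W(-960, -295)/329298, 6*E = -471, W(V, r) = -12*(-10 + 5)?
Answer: -109766/34411631 ≈ -0.0031898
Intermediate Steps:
W(V, r) = 60 (W(V, r) = -12*(-5) = 60)
E = -157/2 (E = (⅙)*(-471) = -157/2 ≈ -78.500)
B = 5/54883 (B = (60/329298)/2 = (60*(1/329298))/2 = (½)*(10/54883) = 5/54883 ≈ 9.1103e-5)
P(F) = -235 + F
1/(P(E) + B) = 1/((-235 - 157/2) + 5/54883) = 1/(-627/2 + 5/54883) = 1/(-34411631/109766) = -109766/34411631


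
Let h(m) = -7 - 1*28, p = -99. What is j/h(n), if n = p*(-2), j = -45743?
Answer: 45743/35 ≈ 1306.9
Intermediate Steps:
n = 198 (n = -99*(-2) = 198)
h(m) = -35 (h(m) = -7 - 28 = -35)
j/h(n) = -45743/(-35) = -45743*(-1/35) = 45743/35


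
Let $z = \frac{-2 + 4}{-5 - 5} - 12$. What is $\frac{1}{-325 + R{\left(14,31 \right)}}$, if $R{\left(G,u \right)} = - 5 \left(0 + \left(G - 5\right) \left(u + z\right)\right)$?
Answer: $- \frac{1}{1171} \approx -0.00085397$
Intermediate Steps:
$z = - \frac{61}{5}$ ($z = \frac{2}{-10} - 12 = 2 \left(- \frac{1}{10}\right) - 12 = - \frac{1}{5} - 12 = - \frac{61}{5} \approx -12.2$)
$R{\left(G,u \right)} = - 5 \left(-5 + G\right) \left(- \frac{61}{5} + u\right)$ ($R{\left(G,u \right)} = - 5 \left(0 + \left(G - 5\right) \left(u - \frac{61}{5}\right)\right) = - 5 \left(0 + \left(-5 + G\right) \left(- \frac{61}{5} + u\right)\right) = - 5 \left(-5 + G\right) \left(- \frac{61}{5} + u\right)$)
$\frac{1}{-325 + R{\left(14,31 \right)}} = \frac{1}{-325 + \left(-305 + 25 \cdot 31 + 61 \cdot 14 - 70 \cdot 31\right)} = \frac{1}{-325 + \left(-305 + 775 + 854 - 2170\right)} = \frac{1}{-325 - 846} = \frac{1}{-1171} = - \frac{1}{1171}$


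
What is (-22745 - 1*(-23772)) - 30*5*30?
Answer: -3473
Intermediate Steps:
(-22745 - 1*(-23772)) - 30*5*30 = (-22745 + 23772) - 150*30 = 1027 - 4500 = -3473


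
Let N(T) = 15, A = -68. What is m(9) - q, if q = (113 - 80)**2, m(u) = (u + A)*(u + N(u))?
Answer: -2505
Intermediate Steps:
m(u) = (-68 + u)*(15 + u) (m(u) = (u - 68)*(u + 15) = (-68 + u)*(15 + u))
q = 1089 (q = 33**2 = 1089)
m(9) - q = (-1020 + 9**2 - 53*9) - 1*1089 = (-1020 + 81 - 477) - 1089 = -1416 - 1089 = -2505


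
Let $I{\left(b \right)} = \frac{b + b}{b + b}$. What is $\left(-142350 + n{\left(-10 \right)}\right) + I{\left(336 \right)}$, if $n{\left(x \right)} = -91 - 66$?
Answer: $-142506$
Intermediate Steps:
$n{\left(x \right)} = -157$
$I{\left(b \right)} = 1$ ($I{\left(b \right)} = \frac{2 b}{2 b} = 2 b \frac{1}{2 b} = 1$)
$\left(-142350 + n{\left(-10 \right)}\right) + I{\left(336 \right)} = \left(-142350 - 157\right) + 1 = -142507 + 1 = -142506$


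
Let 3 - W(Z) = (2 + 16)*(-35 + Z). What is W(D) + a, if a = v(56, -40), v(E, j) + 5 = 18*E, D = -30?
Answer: 2176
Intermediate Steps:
W(Z) = 633 - 18*Z (W(Z) = 3 - (2 + 16)*(-35 + Z) = 3 - 18*(-35 + Z) = 3 - (-630 + 18*Z) = 3 + (630 - 18*Z) = 633 - 18*Z)
v(E, j) = -5 + 18*E
a = 1003 (a = -5 + 18*56 = -5 + 1008 = 1003)
W(D) + a = (633 - 18*(-30)) + 1003 = (633 + 540) + 1003 = 1173 + 1003 = 2176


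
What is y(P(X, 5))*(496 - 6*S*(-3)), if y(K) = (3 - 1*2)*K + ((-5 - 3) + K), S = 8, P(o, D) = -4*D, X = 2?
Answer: -30720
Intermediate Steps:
y(K) = -8 + 2*K (y(K) = (3 - 2)*K + (-8 + K) = 1*K + (-8 + K) = K + (-8 + K) = -8 + 2*K)
y(P(X, 5))*(496 - 6*S*(-3)) = (-8 + 2*(-4*5))*(496 - 6*8*(-3)) = (-8 + 2*(-20))*(496 - 48*(-3)) = (-8 - 40)*(496 + 144) = -48*640 = -30720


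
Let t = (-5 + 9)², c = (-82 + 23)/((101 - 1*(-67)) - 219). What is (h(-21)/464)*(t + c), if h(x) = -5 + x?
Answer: -11375/11832 ≈ -0.96138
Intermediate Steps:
c = 59/51 (c = -59/((101 + 67) - 219) = -59/(168 - 219) = -59/(-51) = -59*(-1/51) = 59/51 ≈ 1.1569)
t = 16 (t = 4² = 16)
(h(-21)/464)*(t + c) = ((-5 - 21)/464)*(16 + 59/51) = -26*1/464*(875/51) = -13/232*875/51 = -11375/11832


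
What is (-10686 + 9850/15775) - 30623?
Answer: -26065585/631 ≈ -41308.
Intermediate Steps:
(-10686 + 9850/15775) - 30623 = (-10686 + 9850*(1/15775)) - 30623 = (-10686 + 394/631) - 30623 = -6742472/631 - 30623 = -26065585/631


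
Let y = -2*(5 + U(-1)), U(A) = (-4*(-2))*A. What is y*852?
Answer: 5112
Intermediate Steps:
U(A) = 8*A
y = 6 (y = -2*(5 + 8*(-1)) = -2*(5 - 8) = -2*(-3) = 6)
y*852 = 6*852 = 5112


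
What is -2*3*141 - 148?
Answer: -994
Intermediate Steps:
-2*3*141 - 148 = -6*141 - 148 = -846 - 148 = -994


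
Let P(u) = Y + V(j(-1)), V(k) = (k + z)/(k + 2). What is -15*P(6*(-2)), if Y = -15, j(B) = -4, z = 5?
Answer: 465/2 ≈ 232.50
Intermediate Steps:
V(k) = (5 + k)/(2 + k) (V(k) = (k + 5)/(k + 2) = (5 + k)/(2 + k))
P(u) = -31/2 (P(u) = -15 + (5 - 4)/(2 - 4) = -15 + 1/(-2) = -15 - ½*1 = -15 - ½ = -31/2)
-15*P(6*(-2)) = -15*(-31/2) = 465/2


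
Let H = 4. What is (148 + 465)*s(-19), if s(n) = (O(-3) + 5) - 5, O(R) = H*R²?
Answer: 22068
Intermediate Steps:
O(R) = 4*R²
s(n) = 36 (s(n) = (4*(-3)² + 5) - 5 = (4*9 + 5) - 5 = (36 + 5) - 5 = 41 - 5 = 36)
(148 + 465)*s(-19) = (148 + 465)*36 = 613*36 = 22068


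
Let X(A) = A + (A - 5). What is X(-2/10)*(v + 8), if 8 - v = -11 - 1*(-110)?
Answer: 2241/5 ≈ 448.20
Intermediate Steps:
v = -91 (v = 8 - (-11 - 1*(-110)) = 8 - (-11 + 110) = 8 - 1*99 = 8 - 99 = -91)
X(A) = -5 + 2*A (X(A) = A + (-5 + A) = -5 + 2*A)
X(-2/10)*(v + 8) = (-5 + 2*(-2/10))*(-91 + 8) = (-5 + 2*(-2*1/10))*(-83) = (-5 + 2*(-1/5))*(-83) = (-5 - 2/5)*(-83) = -27/5*(-83) = 2241/5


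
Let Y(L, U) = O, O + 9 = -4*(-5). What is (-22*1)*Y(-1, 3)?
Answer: -242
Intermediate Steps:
O = 11 (O = -9 - 4*(-5) = -9 + 20 = 11)
Y(L, U) = 11
(-22*1)*Y(-1, 3) = -22*1*11 = -22*11 = -242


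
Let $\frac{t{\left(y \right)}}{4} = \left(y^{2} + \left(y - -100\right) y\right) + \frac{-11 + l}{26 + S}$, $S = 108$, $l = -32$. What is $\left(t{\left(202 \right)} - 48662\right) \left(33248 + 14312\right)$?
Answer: $\frac{1142586386240}{67} \approx 1.7054 \cdot 10^{10}$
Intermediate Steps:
$t{\left(y \right)} = - \frac{86}{67} + 4 y^{2} + 4 y \left(100 + y\right)$ ($t{\left(y \right)} = 4 \left(\left(y^{2} + \left(y - -100\right) y\right) + \frac{-11 - 32}{26 + 108}\right) = 4 \left(\left(y^{2} + \left(y + 100\right) y\right) - \frac{43}{134}\right) = 4 \left(\left(y^{2} + \left(100 + y\right) y\right) - \frac{43}{134}\right) = 4 \left(\left(y^{2} + y \left(100 + y\right)\right) - \frac{43}{134}\right) = 4 \left(- \frac{43}{134} + y^{2} + y \left(100 + y\right)\right) = - \frac{86}{67} + 4 y^{2} + 4 y \left(100 + y\right)$)
$\left(t{\left(202 \right)} - 48662\right) \left(33248 + 14312\right) = \left(\left(- \frac{86}{67} + 8 \cdot 202^{2} + 400 \cdot 202\right) - 48662\right) \left(33248 + 14312\right) = \left(\left(- \frac{86}{67} + 8 \cdot 40804 + 80800\right) - 48662\right) 47560 = \left(\left(- \frac{86}{67} + 326432 + 80800\right) - 48662\right) 47560 = \left(\frac{27284458}{67} - 48662\right) 47560 = \frac{24024104}{67} \cdot 47560 = \frac{1142586386240}{67}$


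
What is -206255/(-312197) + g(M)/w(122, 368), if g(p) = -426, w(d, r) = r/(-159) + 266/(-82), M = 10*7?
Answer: 874474065443/11312458295 ≈ 77.302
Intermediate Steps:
M = 70
w(d, r) = -133/41 - r/159 (w(d, r) = r*(-1/159) + 266*(-1/82) = -r/159 - 133/41 = -133/41 - r/159)
-206255/(-312197) + g(M)/w(122, 368) = -206255/(-312197) - 426/(-133/41 - 1/159*368) = -206255*(-1/312197) - 426/(-133/41 - 368/159) = 206255/312197 - 426/(-36235/6519) = 206255/312197 - 426*(-6519/36235) = 206255/312197 + 2777094/36235 = 874474065443/11312458295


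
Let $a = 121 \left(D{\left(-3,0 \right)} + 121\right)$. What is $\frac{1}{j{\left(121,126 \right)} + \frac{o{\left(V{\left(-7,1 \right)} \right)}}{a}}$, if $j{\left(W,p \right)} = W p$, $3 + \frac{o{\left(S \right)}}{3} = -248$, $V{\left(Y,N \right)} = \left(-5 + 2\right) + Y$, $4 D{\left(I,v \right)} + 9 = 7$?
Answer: $\frac{29161}{444587100} \approx 6.5591 \cdot 10^{-5}$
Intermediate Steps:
$D{\left(I,v \right)} = - \frac{1}{2}$ ($D{\left(I,v \right)} = - \frac{9}{4} + \frac{1}{4} \cdot 7 = - \frac{9}{4} + \frac{7}{4} = - \frac{1}{2}$)
$V{\left(Y,N \right)} = -3 + Y$
$o{\left(S \right)} = -753$ ($o{\left(S \right)} = -9 + 3 \left(-248\right) = -9 - 744 = -753$)
$a = \frac{29161}{2}$ ($a = 121 \left(- \frac{1}{2} + 121\right) = 121 \cdot \frac{241}{2} = \frac{29161}{2} \approx 14581.0$)
$\frac{1}{j{\left(121,126 \right)} + \frac{o{\left(V{\left(-7,1 \right)} \right)}}{a}} = \frac{1}{121 \cdot 126 - \frac{753}{\frac{29161}{2}}} = \frac{1}{15246 - \frac{1506}{29161}} = \frac{1}{\frac{444587100}{29161}} = \frac{29161}{444587100}$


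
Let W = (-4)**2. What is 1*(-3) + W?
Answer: 13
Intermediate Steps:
W = 16
1*(-3) + W = 1*(-3) + 16 = -3 + 16 = 13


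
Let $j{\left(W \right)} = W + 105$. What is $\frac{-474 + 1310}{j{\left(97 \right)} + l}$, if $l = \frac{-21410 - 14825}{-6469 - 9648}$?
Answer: $\frac{13473812}{3291869} \approx 4.0931$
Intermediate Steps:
$j{\left(W \right)} = 105 + W$
$l = \frac{36235}{16117}$ ($l = - \frac{36235}{-16117} = \left(-36235\right) \left(- \frac{1}{16117}\right) = \frac{36235}{16117} \approx 2.2482$)
$\frac{-474 + 1310}{j{\left(97 \right)} + l} = \frac{-474 + 1310}{\left(105 + 97\right) + \frac{36235}{16117}} = \frac{836}{202 + \frac{36235}{16117}} = \frac{836}{\frac{3291869}{16117}} = 836 \cdot \frac{16117}{3291869} = \frac{13473812}{3291869}$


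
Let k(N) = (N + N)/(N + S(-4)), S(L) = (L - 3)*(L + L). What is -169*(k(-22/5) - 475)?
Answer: 10359193/129 ≈ 80304.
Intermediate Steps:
S(L) = 2*L*(-3 + L) (S(L) = (-3 + L)*(2*L) = 2*L*(-3 + L))
k(N) = 2*N/(56 + N) (k(N) = (N + N)/(N + 2*(-4)*(-3 - 4)) = (2*N)/(N + 2*(-4)*(-7)) = (2*N)/(N + 56) = (2*N)/(56 + N) = 2*N/(56 + N))
-169*(k(-22/5) - 475) = -169*(2*(-22/5)/(56 - 22/5) - 475) = -169*(2*(-22/5)/(258/5) - 475) = -169*(2*(-22/5)*(5/258) - 475) = -169*(-22/129 - 475) = -169*(-61297/129) = 10359193/129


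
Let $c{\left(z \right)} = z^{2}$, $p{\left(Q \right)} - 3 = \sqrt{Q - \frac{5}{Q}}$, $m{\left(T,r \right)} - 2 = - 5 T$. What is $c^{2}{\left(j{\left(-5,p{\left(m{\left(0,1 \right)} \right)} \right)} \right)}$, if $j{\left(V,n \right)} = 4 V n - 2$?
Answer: $10203536 + 9037120 i \sqrt{2} \approx 1.0204 \cdot 10^{7} + 1.278 \cdot 10^{7} i$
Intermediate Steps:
$m{\left(T,r \right)} = 2 - 5 T$
$p{\left(Q \right)} = 3 + \sqrt{Q - \frac{5}{Q}}$
$j{\left(V,n \right)} = -2 + 4 V n$ ($j{\left(V,n \right)} = 4 V n - 2 = -2 + 4 V n$)
$c^{2}{\left(j{\left(-5,p{\left(m{\left(0,1 \right)} \right)} \right)} \right)} = \left(\left(-2 + 4 \left(-5\right) \left(3 + \sqrt{\left(2 - 0\right) - \frac{5}{2 - 0}}\right)\right)^{2}\right)^{2} = \left(\left(-2 + 4 \left(-5\right) \left(3 + \sqrt{\left(2 + 0\right) - \frac{5}{2 + 0}}\right)\right)^{2}\right)^{2} = \left(\left(-2 + 4 \left(-5\right) \left(3 + \sqrt{2 - \frac{5}{2}}\right)\right)^{2}\right)^{2} = \left(\left(-2 + 4 \left(-5\right) \left(3 + \sqrt{- \frac{1}{2}}\right)\right)^{2}\right)^{2} = \left(\left(-2 + 4 \left(-5\right) \left(3 + \frac{i \sqrt{2}}{2}\right)\right)^{2}\right)^{2} = \left(\left(-2 - \left(60 + 10 i \sqrt{2}\right)\right)^{2}\right)^{2} = \left(\left(-62 - 10 i \sqrt{2}\right)^{2}\right)^{2} = \left(-62 - 10 i \sqrt{2}\right)^{4}$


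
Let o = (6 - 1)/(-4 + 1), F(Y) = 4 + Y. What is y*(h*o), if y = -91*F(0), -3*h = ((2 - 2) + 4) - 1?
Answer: -1820/3 ≈ -606.67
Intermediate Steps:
h = -1 (h = -(((2 - 2) + 4) - 1)/3 = -((0 + 4) - 1)/3 = -(4 - 1)/3 = -⅓*3 = -1)
o = -5/3 (o = 5/(-3) = 5*(-⅓) = -5/3 ≈ -1.6667)
y = -364 (y = -91*(4 + 0) = -91*4 = -364)
y*(h*o) = -(-364)*(-5)/3 = -364*5/3 = -1820/3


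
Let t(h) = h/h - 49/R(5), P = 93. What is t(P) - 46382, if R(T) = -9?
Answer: -417380/9 ≈ -46376.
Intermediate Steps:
t(h) = 58/9 (t(h) = h/h - 49/(-9) = 1 - 49*(-⅑) = 1 + 49/9 = 58/9)
t(P) - 46382 = 58/9 - 46382 = -417380/9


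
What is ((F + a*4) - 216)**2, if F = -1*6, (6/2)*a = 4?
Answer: 422500/9 ≈ 46944.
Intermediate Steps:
a = 4/3 (a = (1/3)*4 = 4/3 ≈ 1.3333)
F = -6
((F + a*4) - 216)**2 = ((-6 + (4/3)*4) - 216)**2 = ((-6 + 16/3) - 216)**2 = (-2/3 - 216)**2 = (-650/3)**2 = 422500/9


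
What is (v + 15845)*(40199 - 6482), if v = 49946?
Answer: 2218275147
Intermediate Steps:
(v + 15845)*(40199 - 6482) = (49946 + 15845)*(40199 - 6482) = 65791*33717 = 2218275147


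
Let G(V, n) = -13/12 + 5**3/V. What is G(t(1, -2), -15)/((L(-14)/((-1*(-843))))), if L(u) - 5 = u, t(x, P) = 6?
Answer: -22199/12 ≈ -1849.9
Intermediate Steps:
L(u) = 5 + u
G(V, n) = -13/12 + 125/V (G(V, n) = -13*1/12 + 125/V = -13/12 + 125/V)
G(t(1, -2), -15)/((L(-14)/((-1*(-843))))) = (-13/12 + 125/6)/(((5 - 14)/((-1*(-843))))) = (-13/12 + 125*(1/6))/((-9/843)) = (-13/12 + 125/6)/((-9*1/843)) = 79/(4*(-3/281)) = (79/4)*(-281/3) = -22199/12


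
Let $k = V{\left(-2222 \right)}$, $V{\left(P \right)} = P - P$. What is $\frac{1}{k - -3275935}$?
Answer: $\frac{1}{3275935} \approx 3.0526 \cdot 10^{-7}$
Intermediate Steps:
$V{\left(P \right)} = 0$
$k = 0$
$\frac{1}{k - -3275935} = \frac{1}{0 - -3275935} = \frac{1}{0 + \left(-1285588 + 4561523\right)} = \frac{1}{0 + 3275935} = \frac{1}{3275935}$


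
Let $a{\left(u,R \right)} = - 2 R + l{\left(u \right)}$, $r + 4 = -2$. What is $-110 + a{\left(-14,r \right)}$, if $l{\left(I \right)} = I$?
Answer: $-112$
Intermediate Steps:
$r = -6$ ($r = -4 - 2 = -6$)
$a{\left(u,R \right)} = u - 2 R$ ($a{\left(u,R \right)} = - 2 R + u = u - 2 R$)
$-110 + a{\left(-14,r \right)} = -110 - 2 = -112$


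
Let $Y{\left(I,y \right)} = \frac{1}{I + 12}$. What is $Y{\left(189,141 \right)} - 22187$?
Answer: $- \frac{4459586}{201} \approx -22187.0$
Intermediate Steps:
$Y{\left(I,y \right)} = \frac{1}{12 + I}$
$Y{\left(189,141 \right)} - 22187 = \frac{1}{12 + 189} - 22187 = \frac{1}{201} - 22187 = - \frac{4459586}{201}$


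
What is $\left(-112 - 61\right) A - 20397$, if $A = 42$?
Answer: $-27663$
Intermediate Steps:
$\left(-112 - 61\right) A - 20397 = \left(-112 - 61\right) 42 - 20397 = \left(-173\right) 42 - 20397 = -7266 - 20397 = -27663$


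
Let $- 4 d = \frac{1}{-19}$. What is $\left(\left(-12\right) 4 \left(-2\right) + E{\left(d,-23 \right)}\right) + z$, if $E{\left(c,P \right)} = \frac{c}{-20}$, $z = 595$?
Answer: $\frac{1050319}{1520} \approx 691.0$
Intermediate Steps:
$d = \frac{1}{76}$ ($d = - \frac{1}{4 \left(-19\right)} = \left(- \frac{1}{4}\right) \left(- \frac{1}{19}\right) = \frac{1}{76} \approx 0.013158$)
$E{\left(c,P \right)} = - \frac{c}{20}$ ($E{\left(c,P \right)} = c \left(- \frac{1}{20}\right) = - \frac{c}{20}$)
$\left(\left(-12\right) 4 \left(-2\right) + E{\left(d,-23 \right)}\right) + z = \left(\left(-12\right) 4 \left(-2\right) - \frac{1}{1520}\right) + 595 = \left(\left(-48\right) \left(-2\right) - \frac{1}{1520}\right) + 595 = \left(96 - \frac{1}{1520}\right) + 595 = \frac{145919}{1520} + 595 = \frac{1050319}{1520}$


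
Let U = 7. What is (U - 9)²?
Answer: 4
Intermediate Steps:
(U - 9)² = (7 - 9)² = (-2)² = 4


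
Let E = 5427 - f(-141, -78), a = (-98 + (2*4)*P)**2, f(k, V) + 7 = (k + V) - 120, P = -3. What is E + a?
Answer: 20657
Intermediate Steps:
f(k, V) = -127 + V + k (f(k, V) = -7 + ((k + V) - 120) = -7 + ((V + k) - 120) = -7 + (-120 + V + k) = -127 + V + k)
a = 14884 (a = (-98 + (2*4)*(-3))**2 = (-98 + 8*(-3))**2 = (-98 - 24)**2 = (-122)**2 = 14884)
E = 5773 (E = 5427 - (-127 - 78 - 141) = 5427 - 1*(-346) = 5427 + 346 = 5773)
E + a = 5773 + 14884 = 20657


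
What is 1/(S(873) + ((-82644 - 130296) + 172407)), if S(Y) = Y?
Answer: -1/39660 ≈ -2.5214e-5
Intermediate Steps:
1/(S(873) + ((-82644 - 130296) + 172407)) = 1/(873 + ((-82644 - 130296) + 172407)) = 1/(873 + (-212940 + 172407)) = 1/(873 - 40533) = 1/(-39660) = -1/39660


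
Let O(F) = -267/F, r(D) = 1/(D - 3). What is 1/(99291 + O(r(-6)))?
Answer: 1/101694 ≈ 9.8334e-6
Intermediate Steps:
r(D) = 1/(-3 + D)
1/(99291 + O(r(-6))) = 1/(99291 - 267/(1/(-3 - 6))) = 1/(99291 - 267/(1/(-9))) = 1/(99291 - 267/(-⅑)) = 1/(99291 - 267*(-9)) = 1/(99291 + 2403) = 1/101694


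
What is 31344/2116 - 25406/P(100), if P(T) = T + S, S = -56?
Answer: -6547495/11638 ≈ -562.60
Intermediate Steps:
P(T) = -56 + T (P(T) = T - 56 = -56 + T)
31344/2116 - 25406/P(100) = 31344/2116 - 25406/(-56 + 100) = 31344*(1/2116) - 25406/44 = 7836/529 - 25406*1/44 = 7836/529 - 12703/22 = -6547495/11638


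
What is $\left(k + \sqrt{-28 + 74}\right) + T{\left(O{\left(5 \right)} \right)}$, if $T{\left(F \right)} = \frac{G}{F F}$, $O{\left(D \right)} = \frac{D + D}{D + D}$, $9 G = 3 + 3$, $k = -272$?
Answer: $- \frac{814}{3} + \sqrt{46} \approx -264.55$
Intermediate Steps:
$G = \frac{2}{3}$ ($G = \frac{3 + 3}{9} = \frac{1}{9} \cdot 6 = \frac{2}{3} \approx 0.66667$)
$O{\left(D \right)} = 1$ ($O{\left(D \right)} = \frac{2 D}{2 D} = 2 D \frac{1}{2 D} = 1$)
$T{\left(F \right)} = \frac{2}{3 F^{2}}$ ($T{\left(F \right)} = \frac{2}{3 F F} = \frac{2}{3 F^{2}}$)
$\left(k + \sqrt{-28 + 74}\right) + T{\left(O{\left(5 \right)} \right)} = \left(-272 + \sqrt{-28 + 74}\right) + \frac{2}{3 \cdot 1} = \left(-272 + \sqrt{46}\right) + \frac{2}{3} \cdot 1 = \left(-272 + \sqrt{46}\right) + \frac{2}{3} = - \frac{814}{3} + \sqrt{46}$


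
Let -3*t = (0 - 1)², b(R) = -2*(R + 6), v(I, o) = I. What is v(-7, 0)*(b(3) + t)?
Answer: 385/3 ≈ 128.33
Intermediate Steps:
b(R) = -12 - 2*R (b(R) = -2*(6 + R) = -12 - 2*R)
t = -⅓ (t = -(0 - 1)²/3 = -⅓*(-1)² = -⅓*1 = -⅓ ≈ -0.33333)
v(-7, 0)*(b(3) + t) = -7*((-12 - 2*3) - ⅓) = -7*((-12 - 6) - ⅓) = -7*(-18 - ⅓) = -7*(-55/3) = 385/3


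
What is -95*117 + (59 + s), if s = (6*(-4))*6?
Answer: -11200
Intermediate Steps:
s = -144 (s = -24*6 = -144)
-95*117 + (59 + s) = -95*117 + (59 - 144) = -11115 - 85 = -11200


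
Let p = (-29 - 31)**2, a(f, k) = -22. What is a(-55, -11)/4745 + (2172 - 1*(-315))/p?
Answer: 781441/1138800 ≈ 0.68620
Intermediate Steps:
p = 3600 (p = (-60)**2 = 3600)
a(-55, -11)/4745 + (2172 - 1*(-315))/p = -22/4745 + (2172 - 1*(-315))/3600 = -22*1/4745 + (2172 + 315)*(1/3600) = -22/4745 + 2487*(1/3600) = -22/4745 + 829/1200 = 781441/1138800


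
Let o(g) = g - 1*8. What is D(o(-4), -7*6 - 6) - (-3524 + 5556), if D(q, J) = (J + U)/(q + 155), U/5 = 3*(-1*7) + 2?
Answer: -2033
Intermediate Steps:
o(g) = -8 + g (o(g) = g - 8 = -8 + g)
U = -95 (U = 5*(3*(-1*7) + 2) = 5*(3*(-7) + 2) = 5*(-21 + 2) = 5*(-19) = -95)
D(q, J) = (-95 + J)/(155 + q) (D(q, J) = (J - 95)/(q + 155) = (-95 + J)/(155 + q))
D(o(-4), -7*6 - 6) - (-3524 + 5556) = (-95 + (-7*6 - 6))/(155 + (-8 - 4)) - (-3524 + 5556) = (-95 + (-42 - 6))/(155 - 12) - 1*2032 = (-95 - 48)/143 - 2032 = (1/143)*(-143) - 2032 = -1 - 2032 = -2033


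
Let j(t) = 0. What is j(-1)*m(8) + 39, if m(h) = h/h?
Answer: 39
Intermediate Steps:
m(h) = 1
j(-1)*m(8) + 39 = 0*1 + 39 = 0 + 39 = 39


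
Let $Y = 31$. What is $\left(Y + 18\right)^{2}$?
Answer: $2401$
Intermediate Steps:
$\left(Y + 18\right)^{2} = \left(31 + 18\right)^{2} = 49^{2} = 2401$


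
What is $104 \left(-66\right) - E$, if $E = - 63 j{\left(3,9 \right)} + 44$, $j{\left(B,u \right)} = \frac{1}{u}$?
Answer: $-6901$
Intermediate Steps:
$E = 37$ ($E = - \frac{63}{9} + 44 = \left(-63\right) \frac{1}{9} + 44 = -7 + 44 = 37$)
$104 \left(-66\right) - E = 104 \left(-66\right) - 37 = -6864 - 37 = -6901$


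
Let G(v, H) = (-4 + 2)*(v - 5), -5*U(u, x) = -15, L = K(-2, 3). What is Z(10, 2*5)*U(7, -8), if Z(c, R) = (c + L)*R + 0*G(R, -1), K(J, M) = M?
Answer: 390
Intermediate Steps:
L = 3
U(u, x) = 3 (U(u, x) = -⅕*(-15) = 3)
G(v, H) = 10 - 2*v (G(v, H) = -2*(-5 + v) = 10 - 2*v)
Z(c, R) = R*(3 + c) (Z(c, R) = (c + 3)*R + 0*(10 - 2*R) = (3 + c)*R + 0 = R*(3 + c) + 0 = R*(3 + c))
Z(10, 2*5)*U(7, -8) = ((2*5)*(3 + 10))*3 = (10*13)*3 = 130*3 = 390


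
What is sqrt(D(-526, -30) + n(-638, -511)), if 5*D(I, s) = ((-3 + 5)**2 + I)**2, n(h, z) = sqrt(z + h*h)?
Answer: sqrt(1362420 + 25*sqrt(406533))/5 ≈ 234.81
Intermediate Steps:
n(h, z) = sqrt(z + h**2)
D(I, s) = (4 + I)**2/5 (D(I, s) = ((-3 + 5)**2 + I)**2/5 = (2**2 + I)**2/5 = (4 + I)**2/5)
sqrt(D(-526, -30) + n(-638, -511)) = sqrt((4 - 526)**2/5 + sqrt(-511 + (-638)**2)) = sqrt((1/5)*(-522)**2 + sqrt(-511 + 407044)) = sqrt((1/5)*272484 + sqrt(406533)) = sqrt(272484/5 + sqrt(406533))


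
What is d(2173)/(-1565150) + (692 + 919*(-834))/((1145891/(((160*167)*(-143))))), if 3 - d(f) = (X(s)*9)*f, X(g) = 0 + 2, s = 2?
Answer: 4579496539137118901/1793491298650 ≈ 2.5534e+6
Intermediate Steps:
X(g) = 2
d(f) = 3 - 18*f (d(f) = 3 - 2*9*f = 3 - 18*f)
d(2173)/(-1565150) + (692 + 919*(-834))/((1145891/(((160*167)*(-143))))) = (3 - 18*2173)/(-1565150) + (692 + 919*(-834))/((1145891/(((160*167)*(-143))))) = (3 - 39114)*(-1/1565150) + (692 - 766446)/((1145891/((26720*(-143))))) = -39111*(-1/1565150) - 765754/(1145891/(-3820960)) = 39111/1565150 - 765754/(1145891*(-1/3820960)) = 39111/1565150 - 765754/(-1145891/3820960) = 39111/1565150 - 765754*(-3820960/1145891) = 39111/1565150 + 2925915403840/1145891 = 4579496539137118901/1793491298650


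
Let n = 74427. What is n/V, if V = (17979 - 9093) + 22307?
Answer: 74427/31193 ≈ 2.3860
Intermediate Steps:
V = 31193 (V = 8886 + 22307 = 31193)
n/V = 74427/31193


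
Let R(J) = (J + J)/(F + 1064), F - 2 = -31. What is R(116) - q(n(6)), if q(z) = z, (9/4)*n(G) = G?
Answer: -2528/1035 ≈ -2.4425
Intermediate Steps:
F = -29 (F = 2 - 31 = -29)
n(G) = 4*G/9
R(J) = 2*J/1035 (R(J) = (J + J)/(-29 + 1064) = (2*J)/1035 = (2*J)*(1/1035) = 2*J/1035)
R(116) - q(n(6)) = (2/1035)*116 - 4*6/9 = 232/1035 - 1*8/3 = 232/1035 - 8/3 = -2528/1035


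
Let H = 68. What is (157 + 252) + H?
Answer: 477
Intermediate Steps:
(157 + 252) + H = (157 + 252) + 68 = 409 + 68 = 477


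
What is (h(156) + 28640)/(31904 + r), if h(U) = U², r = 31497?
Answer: 52976/63401 ≈ 0.83557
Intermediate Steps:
(h(156) + 28640)/(31904 + r) = (156² + 28640)/(31904 + 31497) = (24336 + 28640)/63401 = 52976*(1/63401) = 52976/63401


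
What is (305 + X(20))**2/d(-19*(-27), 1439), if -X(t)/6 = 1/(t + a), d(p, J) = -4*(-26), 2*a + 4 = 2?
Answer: 33512521/37544 ≈ 892.62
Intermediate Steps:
a = -1 (a = -2 + (1/2)*2 = -2 + 1 = -1)
d(p, J) = 104
X(t) = -6/(-1 + t) (X(t) = -6/(t - 1) = -6/(-1 + t))
(305 + X(20))**2/d(-19*(-27), 1439) = (305 - 6/(-1 + 20))**2/104 = (305 - 6/19)**2*(1/104) = (5789/19)**2*(1/104) = (33512521/361)*(1/104) = 33512521/37544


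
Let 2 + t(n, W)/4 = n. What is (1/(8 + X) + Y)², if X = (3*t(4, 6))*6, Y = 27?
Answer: 16851025/23104 ≈ 729.36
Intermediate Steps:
t(n, W) = -8 + 4*n
X = 144 (X = (3*(-8 + 4*4))*6 = (3*(-8 + 16))*6 = (3*8)*6 = 24*6 = 144)
(1/(8 + X) + Y)² = (1/(8 + 144) + 27)² = (1/152 + 27)² = (4105/152)² = 16851025/23104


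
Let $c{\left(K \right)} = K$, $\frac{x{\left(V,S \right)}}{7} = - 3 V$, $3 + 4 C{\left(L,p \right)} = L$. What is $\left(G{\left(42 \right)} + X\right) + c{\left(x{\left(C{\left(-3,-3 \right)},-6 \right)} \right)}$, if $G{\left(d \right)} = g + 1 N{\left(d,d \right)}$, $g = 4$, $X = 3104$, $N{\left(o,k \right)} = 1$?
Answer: $\frac{6281}{2} \approx 3140.5$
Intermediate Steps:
$C{\left(L,p \right)} = - \frac{3}{4} + \frac{L}{4}$
$x{\left(V,S \right)} = - 21 V$ ($x{\left(V,S \right)} = 7 \left(- 3 V\right) = - 21 V$)
$G{\left(d \right)} = 5$ ($G{\left(d \right)} = 4 + 1 \cdot 1 = 4 + 1 = 5$)
$\left(G{\left(42 \right)} + X\right) + c{\left(x{\left(C{\left(-3,-3 \right)},-6 \right)} \right)} = \left(5 + 3104\right) - 21 \left(- \frac{3}{4} + \frac{1}{4} \left(-3\right)\right) = 3109 - 21 \left(- \frac{3}{4} - \frac{3}{4}\right) = 3109 - - \frac{63}{2} = 3109 + \frac{63}{2} = \frac{6281}{2}$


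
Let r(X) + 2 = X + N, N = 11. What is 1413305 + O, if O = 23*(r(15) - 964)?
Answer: 1391685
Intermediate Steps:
r(X) = 9 + X (r(X) = -2 + (X + 11) = -2 + (11 + X) = 9 + X)
O = -21620 (O = 23*((9 + 15) - 964) = 23*(24 - 964) = 23*(-940) = -21620)
1413305 + O = 1413305 - 21620 = 1391685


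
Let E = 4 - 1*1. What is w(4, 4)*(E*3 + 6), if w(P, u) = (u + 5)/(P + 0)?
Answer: 135/4 ≈ 33.750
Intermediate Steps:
w(P, u) = (5 + u)/P
E = 3 (E = 4 - 1 = 3)
w(4, 4)*(E*3 + 6) = ((5 + 4)/4)*(3*3 + 6) = ((1/4)*9)*(9 + 6) = (9/4)*15 = 135/4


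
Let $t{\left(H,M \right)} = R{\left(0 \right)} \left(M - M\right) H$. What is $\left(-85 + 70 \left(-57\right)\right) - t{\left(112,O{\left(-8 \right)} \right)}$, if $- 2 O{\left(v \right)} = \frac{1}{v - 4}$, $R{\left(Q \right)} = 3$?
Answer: $-4075$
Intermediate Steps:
$O{\left(v \right)} = - \frac{1}{2 \left(-4 + v\right)}$ ($O{\left(v \right)} = - \frac{1}{2 \left(v - 4\right)} = - \frac{1}{2 \left(-4 + v\right)}$)
$t{\left(H,M \right)} = 0$ ($t{\left(H,M \right)} = 3 \left(M - M\right) H = 3 \cdot 0 H = 0 H = 0$)
$\left(-85 + 70 \left(-57\right)\right) - t{\left(112,O{\left(-8 \right)} \right)} = \left(-85 + 70 \left(-57\right)\right) - 0 = \left(-85 - 3990\right) + 0 = -4075 + 0 = -4075$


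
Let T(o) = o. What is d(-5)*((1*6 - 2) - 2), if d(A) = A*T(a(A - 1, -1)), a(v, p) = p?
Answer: 10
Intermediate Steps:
d(A) = -A (d(A) = A*(-1) = -A)
d(-5)*((1*6 - 2) - 2) = (-1*(-5))*((1*6 - 2) - 2) = 5*((6 - 2) - 2) = 5*(4 - 2) = 5*2 = 10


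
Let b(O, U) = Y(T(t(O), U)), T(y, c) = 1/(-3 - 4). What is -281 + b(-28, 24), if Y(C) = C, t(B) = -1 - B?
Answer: -1968/7 ≈ -281.14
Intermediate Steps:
T(y, c) = -⅐ (T(y, c) = 1/(-7) = -⅐)
b(O, U) = -⅐
-281 + b(-28, 24) = -281 - ⅐ = -1968/7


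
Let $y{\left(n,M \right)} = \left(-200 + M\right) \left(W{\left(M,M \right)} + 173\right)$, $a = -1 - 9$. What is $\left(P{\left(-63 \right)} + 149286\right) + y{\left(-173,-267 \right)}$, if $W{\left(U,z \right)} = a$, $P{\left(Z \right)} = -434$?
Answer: $72731$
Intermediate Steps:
$a = -10$ ($a = -1 - 9 = -10$)
$W{\left(U,z \right)} = -10$
$y{\left(n,M \right)} = -32600 + 163 M$ ($y{\left(n,M \right)} = \left(-200 + M\right) \left(-10 + 173\right) = \left(-200 + M\right) 163 = -32600 + 163 M$)
$\left(P{\left(-63 \right)} + 149286\right) + y{\left(-173,-267 \right)} = \left(-434 + 149286\right) + \left(-32600 + 163 \left(-267\right)\right) = 148852 - 76121 = 72731$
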